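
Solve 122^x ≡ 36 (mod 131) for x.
94

Baby-step giant-step with step n = ⌈√131⌉ = 12.
Baby steps 122^j mod 131 (j:value) for j=0..11: 0:1, 1:122, 2:81, 3:57, 4:11, 5:32, 6:105, 7:103, 8:121, 9:90, 10:107, 11:85.
Giant-step multiplier: 122^(-12) ≡ 122^(130-12) = 122^118 ≡ 25 (mod 131).
Giant steps γ_i = 36·25^i mod 131: γ_0=36, γ_1=114, γ_2=99, γ_3=117, γ_4=43, γ_5=27, γ_6=20, γ_7=107 (in table at j=10).
x = i·n + j = 7·12 + 10 = 94.
Check: 122^94 ≡ 36 (mod 131).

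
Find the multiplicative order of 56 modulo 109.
108

109 is prime, so ord(56) divides φ(109) = 108.
Divisors of 108: 1, 2, 3, 4, 6, 9, 12, 18, 27, 36, 54, 108.
Repeated squaring: 56^1 ≡ 56, 56^2 ≡ 84, 56^4 ≡ 80, 56^8 ≡ 78, 56^16 ≡ 89, 56^32 ≡ 73, 56^64 ≡ 97 (mod 109).
Test 56^d mod 109 for each divisor d in increasing order:
56^1 ≡ 56
56^2 ≡ 84
56^3 = 56^2·56^1 ≡ 17
56^4 ≡ 80
56^6 = 56^4·56^2 ≡ 71
56^9 = 56^8·56^1 ≡ 8
56^12 = 56^8·56^4 ≡ 27
56^18 = 56^16·56^2 ≡ 64
56^27 = 56^16·56^8·56^2·56^1 ≡ 76
56^36 = 56^32·56^4 ≡ 63
56^54 = 56^32·56^16·56^4·56^2 ≡ 108
56^108 = 56^64·56^32·56^8·56^4 ≡ 1  ← first divisor giving 1
The order is 108.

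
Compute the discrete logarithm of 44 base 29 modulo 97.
34

Baby-step giant-step with step n = ⌈√97⌉ = 10.
Baby steps 29^j mod 97 (j:value) for j=0..9: 0:1, 1:29, 2:65, 3:42, 4:54, 5:14, 6:18, 7:37, 8:6, 9:77.
Giant-step multiplier: 29^(-10) ≡ 29^(96-10) = 29^86 ≡ 49 (mod 97).
Giant steps γ_i = 44·49^i mod 97: γ_0=44, γ_1=22, γ_2=11, γ_3=54 (in table at j=4).
x = i·n + j = 3·10 + 4 = 34.
Check: 29^34 ≡ 44 (mod 97).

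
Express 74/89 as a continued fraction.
[0; 1, 4, 1, 14]

Euclidean algorithm steps:
74 = 0 × 89 + 74
89 = 1 × 74 + 15
74 = 4 × 15 + 14
15 = 1 × 14 + 1
14 = 14 × 1 + 0
Continued fraction: [0; 1, 4, 1, 14]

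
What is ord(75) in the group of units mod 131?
65

131 is prime, so ord(75) divides φ(131) = 130.
Divisors of 130: 1, 2, 5, 10, 13, 26, 65, 130.
Repeated squaring: 75^1 ≡ 75, 75^2 ≡ 123, 75^4 ≡ 64, 75^8 ≡ 35, 75^16 ≡ 46, 75^32 ≡ 20, 75^64 ≡ 7, 75^128 ≡ 49 (mod 131).
Test 75^d mod 131 for each divisor d in increasing order:
75^1 ≡ 75
75^2 ≡ 123
75^5 = 75^4·75^1 ≡ 84
75^10 = 75^8·75^2 ≡ 113
75^13 = 75^8·75^4·75^1 ≡ 58
75^26 = 75^16·75^8·75^2 ≡ 89
75^65 = 75^64·75^1 ≡ 1  ← first divisor giving 1
The order is 65.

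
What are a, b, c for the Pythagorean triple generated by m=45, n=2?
(2021, 180, 2029)

Euclid's formula: a = m² - n², b = 2mn, c = m² + n²
m = 45, n = 2
a = 45² - 2² = 2025 - 4 = 2021
b = 2 × 45 × 2 = 180
c = 45² + 2² = 2025 + 4 = 2029
Verification: 2021² + 180² = 4084441 + 32400 = 4116841 = 2029² ✓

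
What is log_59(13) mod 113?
106

Baby-step giant-step with step n = ⌈√113⌉ = 11.
Baby steps 59^j mod 113 (j:value) for j=0..10: 0:1, 1:59, 2:91, 3:58, 4:32, 5:80, 6:87, 7:48, 8:7, 9:74, 10:72.
Giant-step multiplier: 59^(-11) ≡ 59^(112-11) = 59^101 ≡ 27 (mod 113).
Giant steps γ_i = 13·27^i mod 113: γ_0=13, γ_1=12, γ_2=98, γ_3=47, γ_4=26, γ_5=24, γ_6=83, γ_7=94, γ_8=52, γ_9=48 (in table at j=7).
x = i·n + j = 9·11 + 7 = 106.
Check: 59^106 ≡ 13 (mod 113).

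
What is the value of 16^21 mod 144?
64

Repeated squaring. Binary of 21 = 10101.
16^1 ≡ 16 (mod 144); 16^2 ≡ 112 (mod 144); 16^4 ≡ 16 (mod 144); 16^8 ≡ 112 (mod 144); 16^16 ≡ 16 (mod 144)
16^21 = 16^1 × 16^4 × 16^16 ≡ 64 (mod 144)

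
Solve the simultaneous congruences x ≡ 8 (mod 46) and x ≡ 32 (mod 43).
376

Using Chinese Remainder Theorem:
M = 46 × 43 = 1978
M1 = 43, M2 = 46
y1 = 43^(-1) mod 46 = 15
y2 = 46^(-1) mod 43 = 29
x = (8×43×15 + 32×46×29) mod 1978 = 376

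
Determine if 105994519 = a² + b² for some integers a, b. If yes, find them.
Not possible

Factorization: 105994519 = 97 × 103^3
By Fermat: n is sum of two squares iff every prime p ≡ 3 (mod 4) appears to even power.
Prime(s) ≡ 3 (mod 4) with odd exponent: [(103, 3)]
Therefore 105994519 cannot be expressed as a² + b².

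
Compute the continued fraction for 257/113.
[2; 3, 1, 1, 1, 4, 2]

Euclidean algorithm steps:
257 = 2 × 113 + 31
113 = 3 × 31 + 20
31 = 1 × 20 + 11
20 = 1 × 11 + 9
11 = 1 × 9 + 2
9 = 4 × 2 + 1
2 = 2 × 1 + 0
Continued fraction: [2; 3, 1, 1, 1, 4, 2]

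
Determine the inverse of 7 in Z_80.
23

gcd(7, 80) = 1, so the inverse exists.
Extended Euclidean algorithm on (80, 7):
80 = 11 × 7 + 3  ⟹  3 = (1)·80 + (-11)·7
7 = 2 × 3 + 1  ⟹  1 = (-2)·80 + (23)·7
So (23)·7 ≡ 1 (mod 80), i.e. 7^(-1) ≡ 23 (mod 80).
Check: 7 × 23 = 161 ≡ 1 (mod 80)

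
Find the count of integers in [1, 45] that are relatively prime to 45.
24

45 = 3^2 × 5
φ(n) = n × ∏(1 - 1/p) for each prime p dividing n
φ(45) = 45 × (1 - 1/3) × (1 - 1/5) = 24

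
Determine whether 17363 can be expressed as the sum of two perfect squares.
Not possible

Factorization: 17363 = 97 × 179
By Fermat: n is sum of two squares iff every prime p ≡ 3 (mod 4) appears to even power.
Prime(s) ≡ 3 (mod 4) with odd exponent: [(179, 1)]
Therefore 17363 cannot be expressed as a² + b².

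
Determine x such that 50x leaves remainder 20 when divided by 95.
x ≡ 8 (mod 19)

gcd(50, 95) = 5, which divides 20, so solutions exist.
Divide through by 5: 10x ≡ 4 (mod 19).
Find 10^(-1) mod 19 by the extended Euclidean algorithm:
19 = 1 × 10 + 9  ⟹  9 = (1)·19 + (-1)·10
10 = 1 × 9 + 1  ⟹  1 = (-1)·19 + (2)·10
So (2)·10 ≡ 1 (mod 19), i.e. 10^(-1) ≡ 2 (mod 19).
x ≡ 2 × 4 = 8 ≡ 8 (mod 19).
Check: 50 × 8 = 400 ≡ 20 (mod 95).
x ≡ 8 (mod 19), giving 5 solutions mod 95.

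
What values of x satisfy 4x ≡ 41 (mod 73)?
x ≡ 65 (mod 73)

gcd(4, 73) = 1, which divides 41, so solutions exist.
Find 4^(-1) mod 73 by the extended Euclidean algorithm:
73 = 18 × 4 + 1  ⟹  1 = (1)·73 + (-18)·4
So (-18)·4 ≡ 1 (mod 73), i.e. 4^(-1) ≡ -18 ≡ 55 (mod 73).
x ≡ 55 × 41 = 2255 ≡ 65 (mod 73).
Check: 4 × 65 = 260 ≡ 41 (mod 73).
Unique solution: x ≡ 65 (mod 73)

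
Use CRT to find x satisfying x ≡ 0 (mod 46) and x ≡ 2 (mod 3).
92

Using Chinese Remainder Theorem:
M = 46 × 3 = 138
M1 = 3, M2 = 46
y1 = 3^(-1) mod 46 = 31
y2 = 46^(-1) mod 3 = 1
x = (0×3×31 + 2×46×1) mod 138 = 92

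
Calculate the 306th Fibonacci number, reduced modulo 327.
250

Matrix identity: Q^n = [[F_(n+1), F_n], [F_n, F_(n-1)]] with Q = [[1,1],[1,0]].
n = 306 = 100110010₂. Square-and-multiply, entries mod 327:
Q^1 = [[1,1],[1,0]]
Q^2 = (Q^1)² = [[2,1],[1,1]]
Q^4 = (Q^2)² = [[5,3],[3,2]]
Q^9 = (Q^4)²·Q = [[55,34],[34,21]]
Q^19 = (Q^9)²·Q = [[225,257],[257,295]]
Q^38 = (Q^19)² = [[262,224],[224,38]]
Q^76 = (Q^38)² = [[119,165],[165,281]]
Q^153 = (Q^76)²·Q = [[130,184],[184,273]]
Q^306 = (Q^153)² = [[71,250],[250,148]]
F_306 mod 327 = Q^306[0][1] = 250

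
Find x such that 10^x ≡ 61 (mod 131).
104

Baby-step giant-step with step n = ⌈√131⌉ = 12.
Baby steps 10^j mod 131 (j:value) for j=0..11: 0:1, 1:10, 2:100, 3:83, 4:44, 5:47, 6:77, 7:115, 8:102, 9:103, 10:113, 11:82.
Giant-step multiplier: 10^(-12) ≡ 10^(130-12) = 10^118 ≡ 27 (mod 131).
Giant steps γ_i = 61·27^i mod 131: γ_0=61, γ_1=75, γ_2=60, γ_3=48, γ_4=117, γ_5=15, γ_6=12, γ_7=62, γ_8=102 (in table at j=8).
x = i·n + j = 8·12 + 8 = 104.
Check: 10^104 ≡ 61 (mod 131).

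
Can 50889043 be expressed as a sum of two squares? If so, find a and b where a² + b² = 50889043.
Not possible

Factorization: 50889043 = 83^3 × 89
By Fermat: n is sum of two squares iff every prime p ≡ 3 (mod 4) appears to even power.
Prime(s) ≡ 3 (mod 4) with odd exponent: [(83, 3)]
Therefore 50889043 cannot be expressed as a² + b².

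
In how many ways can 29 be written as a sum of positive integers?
4565

p(n) counts ways to write n as a sum of positive integers (order ignored).
Euler's pentagonal recurrence: p(k) = p(k-1) + p(k-2) - p(k-5) - p(k-7) + p(k-12) + p(k-15) - ... (offsets j(3j∓1)/2, signs ++--, p(0)=1, p(<0)=0).
DP table for k = 0..28: p(0)=1, p(1)=1, p(2)=2, p(3)=3, p(4)=5, p(5)=7, p(6)=11, p(7)=15, p(8)=22, p(9)=30, p(10)=42, p(11)=56, p(12)=77, p(13)=101, p(14)=135, p(15)=176, p(16)=231, p(17)=297, p(18)=385, p(19)=490, p(20)=627, p(21)=792, p(22)=1002, p(23)=1255, p(24)=1575, p(25)=1958, p(26)=2436, p(27)=3010, p(28)=3718.
Final step: p(29) = p(28) + p(27) - p(24) - p(22) + p(17) + p(14) - p(7) - p(3)
= 3718 + 3010 - 1575 - 1002 + 297 + 135 - 15 - 3
= 4565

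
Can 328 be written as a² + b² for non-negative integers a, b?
2² + 18² (a=2, b=18)

Factorization: 328 = 2^3 × 41
By Fermat: n is sum of two squares iff every prime p ≡ 3 (mod 4) appears to even power.
All primes ≡ 3 (mod 4) appear to even power.
Search a = 0, 1, 2, … for 328 - a² a perfect square: first hit at a = 2: 328 - 4 = 324 = 18².
328 = 2² + 18² = 4 + 324 ✓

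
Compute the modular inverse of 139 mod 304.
35

gcd(139, 304) = 1, so the inverse exists.
Extended Euclidean algorithm on (304, 139):
304 = 2 × 139 + 26  ⟹  26 = (1)·304 + (-2)·139
139 = 5 × 26 + 9  ⟹  9 = (-5)·304 + (11)·139
26 = 2 × 9 + 8  ⟹  8 = (11)·304 + (-24)·139
9 = 1 × 8 + 1  ⟹  1 = (-16)·304 + (35)·139
So (35)·139 ≡ 1 (mod 304), i.e. 139^(-1) ≡ 35 (mod 304).
Check: 139 × 35 = 4865 ≡ 1 (mod 304)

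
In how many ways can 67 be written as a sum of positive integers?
2679689

p(n) counts ways to write n as a sum of positive integers (order ignored).
Euler's pentagonal recurrence: p(k) = p(k-1) + p(k-2) - p(k-5) - p(k-7) + p(k-12) + p(k-15) - ... (offsets j(3j∓1)/2, signs ++--, p(0)=1, p(<0)=0).
DP table for k = 0..66: p(0)=1, p(1)=1, p(2)=2, p(3)=3, p(4)=5, p(5)=7, p(6)=11, p(7)=15, p(8)=22, p(9)=30, p(10)=42, p(11)=56, p(12)=77, p(13)=101, p(14)=135, p(15)=176, p(16)=231, p(17)=297, p(18)=385, p(19)=490, p(20)=627, p(21)=792, p(22)=1002, p(23)=1255, p(24)=1575, p(25)=1958, p(26)=2436, p(27)=3010, p(28)=3718, p(29)=4565, p(30)=5604, p(31)=6842, p(32)=8349, p(33)=10143, p(34)=12310, p(35)=14883, p(36)=17977, p(37)=21637, p(38)=26015, p(39)=31185, p(40)=37338, p(41)=44583, p(42)=53174, p(43)=63261, p(44)=75175, p(45)=89134, p(46)=105558, p(47)=124754, p(48)=147273, p(49)=173525, p(50)=204226, p(51)=239943, p(52)=281589, p(53)=329931, p(54)=386155, p(55)=451276, p(56)=526823, p(57)=614154, p(58)=715220, p(59)=831820, p(60)=966467, p(61)=1121505, p(62)=1300156, p(63)=1505499, p(64)=1741630, p(65)=2012558, p(66)=2323520.
Final step: p(67) = p(66) + p(65) - p(62) - p(60) + p(55) + p(52) - p(45) - p(41) + p(32) + p(27) - p(16) - p(10)
= 2323520 + 2012558 - 1300156 - 966467 + 451276 + 281589 - 89134 - 44583 + 8349 + 3010 - 231 - 42
= 2679689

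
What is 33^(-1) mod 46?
7

gcd(33, 46) = 1, so the inverse exists.
Extended Euclidean algorithm on (46, 33):
46 = 1 × 33 + 13  ⟹  13 = (1)·46 + (-1)·33
33 = 2 × 13 + 7  ⟹  7 = (-2)·46 + (3)·33
13 = 1 × 7 + 6  ⟹  6 = (3)·46 + (-4)·33
7 = 1 × 6 + 1  ⟹  1 = (-5)·46 + (7)·33
So (7)·33 ≡ 1 (mod 46), i.e. 33^(-1) ≡ 7 (mod 46).
Check: 33 × 7 = 231 ≡ 1 (mod 46)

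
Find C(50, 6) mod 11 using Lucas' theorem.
1

Using Lucas' theorem:
Write n=50 and k=6 in base 11:
n in base 11: [4, 6]
k in base 11: [0, 6]
C(50,6) mod 11 = ∏ C(n_i, k_i) mod 11
Digit binomials (mod 11): C(4,0) = 1; C(6,6) = 1
Product: 1 × 1 = 1 ≡ 1 (mod 11)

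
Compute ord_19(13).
18

19 is prime, so ord(13) divides φ(19) = 18.
Divisors of 18: 1, 2, 3, 6, 9, 18.
Repeated squaring: 13^1 ≡ 13, 13^2 ≡ 17, 13^4 ≡ 4, 13^8 ≡ 16, 13^16 ≡ 9 (mod 19).
Test 13^d mod 19 for each divisor d in increasing order:
13^1 ≡ 13
13^2 ≡ 17
13^3 = 13^2·13^1 ≡ 12
13^6 = 13^4·13^2 ≡ 11
13^9 = 13^8·13^1 ≡ 18
13^18 = 13^16·13^2 ≡ 1  ← first divisor giving 1
The order is 18.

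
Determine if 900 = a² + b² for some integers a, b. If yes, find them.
0² + 30² (a=0, b=30)

Factorization: 900 = 2^2 × 3^2 × 5^2
By Fermat: n is sum of two squares iff every prime p ≡ 3 (mod 4) appears to even power.
All primes ≡ 3 (mod 4) appear to even power.
Search a = 0, 1, 2, … for 900 - a² a perfect square: first hit at a = 0: 900 - 0 = 900 = 30².
900 = 0² + 30² = 0 + 900 ✓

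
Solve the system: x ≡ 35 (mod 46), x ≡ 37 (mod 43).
725

Using Chinese Remainder Theorem:
M = 46 × 43 = 1978
M1 = 43, M2 = 46
y1 = 43^(-1) mod 46 = 15
y2 = 46^(-1) mod 43 = 29
x = (35×43×15 + 37×46×29) mod 1978 = 725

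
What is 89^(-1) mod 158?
87

gcd(89, 158) = 1, so the inverse exists.
Extended Euclidean algorithm on (158, 89):
158 = 1 × 89 + 69  ⟹  69 = (1)·158 + (-1)·89
89 = 1 × 69 + 20  ⟹  20 = (-1)·158 + (2)·89
69 = 3 × 20 + 9  ⟹  9 = (4)·158 + (-7)·89
20 = 2 × 9 + 2  ⟹  2 = (-9)·158 + (16)·89
9 = 4 × 2 + 1  ⟹  1 = (40)·158 + (-71)·89
So (-71)·89 ≡ 1 (mod 158), i.e. 89^(-1) ≡ -71 ≡ 87 (mod 158).
Check: 89 × 87 = 7743 ≡ 1 (mod 158)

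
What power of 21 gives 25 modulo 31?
20

Baby-step giant-step with step n = ⌈√31⌉ = 6.
Baby steps 21^j mod 31 (j:value) for j=0..5: 0:1, 1:21, 2:7, 3:23, 4:18, 5:6.
Giant-step multiplier: 21^(-6) ≡ 21^(30-6) = 21^24 ≡ 16 (mod 31).
Giant steps γ_i = 25·16^i mod 31: γ_0=25, γ_1=28, γ_2=14, γ_3=7 (in table at j=2).
x = i·n + j = 3·6 + 2 = 20.
Check: 21^20 ≡ 25 (mod 31).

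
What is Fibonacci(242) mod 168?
1

Matrix identity: Q^n = [[F_(n+1), F_n], [F_n, F_(n-1)]] with Q = [[1,1],[1,0]].
n = 242 = 11110010₂. Square-and-multiply, entries mod 168:
Q^1 = [[1,1],[1,0]]
Q^3 = (Q^1)²·Q = [[3,2],[2,1]]
Q^7 = (Q^3)²·Q = [[21,13],[13,8]]
Q^15 = (Q^7)²·Q = [[147,106],[106,41]]
Q^30 = (Q^15)² = [[85,104],[104,149]]
Q^60 = (Q^30)² = [[65,144],[144,89]]
Q^121 = (Q^60)²·Q = [[97,97],[97,0]]
Q^242 = (Q^121)² = [[2,1],[1,1]]
F_242 mod 168 = Q^242[0][1] = 1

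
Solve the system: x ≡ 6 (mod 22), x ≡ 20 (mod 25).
270

Using Chinese Remainder Theorem:
M = 22 × 25 = 550
M1 = 25, M2 = 22
y1 = 25^(-1) mod 22 = 15
y2 = 22^(-1) mod 25 = 8
x = (6×25×15 + 20×22×8) mod 550 = 270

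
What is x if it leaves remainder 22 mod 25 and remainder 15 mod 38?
547

Using Chinese Remainder Theorem:
M = 25 × 38 = 950
M1 = 38, M2 = 25
y1 = 38^(-1) mod 25 = 2
y2 = 25^(-1) mod 38 = 35
x = (22×38×2 + 15×25×35) mod 950 = 547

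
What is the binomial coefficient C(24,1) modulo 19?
5

Using Lucas' theorem:
Write n=24 and k=1 in base 19:
n in base 19: [1, 5]
k in base 19: [0, 1]
C(24,1) mod 19 = ∏ C(n_i, k_i) mod 19
Digit binomials (mod 19): C(1,0) = 1; C(5,1) = 5
Product: 1 × 5 = 5 ≡ 5 (mod 19)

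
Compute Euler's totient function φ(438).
144

438 = 2 × 3 × 73
φ(n) = n × ∏(1 - 1/p) for each prime p dividing n
φ(438) = 438 × (1 - 1/2) × (1 - 1/3) × (1 - 1/73) = 144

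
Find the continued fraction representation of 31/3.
[10; 3]

Euclidean algorithm steps:
31 = 10 × 3 + 1
3 = 3 × 1 + 0
Continued fraction: [10; 3]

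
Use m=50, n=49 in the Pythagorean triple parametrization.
(99, 4900, 4901)

Euclid's formula: a = m² - n², b = 2mn, c = m² + n²
m = 50, n = 49
a = 50² - 49² = 2500 - 2401 = 99
b = 2 × 50 × 49 = 4900
c = 50² + 49² = 2500 + 2401 = 4901
Verification: 99² + 4900² = 9801 + 24010000 = 24019801 = 4901² ✓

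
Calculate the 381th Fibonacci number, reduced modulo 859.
34

Matrix identity: Q^n = [[F_(n+1), F_n], [F_n, F_(n-1)]] with Q = [[1,1],[1,0]].
n = 381 = 101111101₂. Square-and-multiply, entries mod 859:
Q^1 = [[1,1],[1,0]]
Q^2 = (Q^1)² = [[2,1],[1,1]]
Q^5 = (Q^2)²·Q = [[8,5],[5,3]]
Q^11 = (Q^5)²·Q = [[144,89],[89,55]]
Q^23 = (Q^11)²·Q = [[841,310],[310,531]]
Q^47 = (Q^23)²·Q = [[331,216],[216,115]]
Q^95 = (Q^47)²·Q = [[7,738],[738,128]]
Q^190 = (Q^95)² = [[87,845],[845,101]]
Q^381 = (Q^190)²·Q = [[838,34],[34,804]]
F_381 mod 859 = Q^381[0][1] = 34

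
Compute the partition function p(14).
135

p(n) counts ways to write n as a sum of positive integers (order ignored).
Euler's pentagonal recurrence: p(k) = p(k-1) + p(k-2) - p(k-5) - p(k-7) + p(k-12) + p(k-15) - ... (offsets j(3j∓1)/2, signs ++--, p(0)=1, p(<0)=0).
DP table for k = 0..13: p(0)=1, p(1)=1, p(2)=2, p(3)=3, p(4)=5, p(5)=7, p(6)=11, p(7)=15, p(8)=22, p(9)=30, p(10)=42, p(11)=56, p(12)=77, p(13)=101.
Final step: p(14) = p(13) + p(12) - p(9) - p(7) + p(2)
= 101 + 77 - 30 - 15 + 2
= 135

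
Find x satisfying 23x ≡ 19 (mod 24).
x ≡ 5 (mod 24)

gcd(23, 24) = 1, which divides 19, so solutions exist.
Find 23^(-1) mod 24 by the extended Euclidean algorithm:
24 = 1 × 23 + 1  ⟹  1 = (1)·24 + (-1)·23
So (-1)·23 ≡ 1 (mod 24), i.e. 23^(-1) ≡ -1 ≡ 23 (mod 24).
x ≡ 23 × 19 = 437 ≡ 5 (mod 24).
Check: 23 × 5 = 115 ≡ 19 (mod 24).
Unique solution: x ≡ 5 (mod 24)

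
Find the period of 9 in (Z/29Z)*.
14

29 is prime, so ord(9) divides φ(29) = 28.
Divisors of 28: 1, 2, 4, 7, 14, 28.
Repeated squaring: 9^1 ≡ 9, 9^2 ≡ 23, 9^4 ≡ 7, 9^8 ≡ 20, 9^16 ≡ 23 (mod 29).
Test 9^d mod 29 for each divisor d in increasing order:
9^1 ≡ 9
9^2 ≡ 23
9^4 ≡ 7
9^7 = 9^4·9^2·9^1 ≡ 28
9^14 = 9^8·9^4·9^2 ≡ 1  ← first divisor giving 1
The order is 14.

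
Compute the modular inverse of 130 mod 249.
136

gcd(130, 249) = 1, so the inverse exists.
Extended Euclidean algorithm on (249, 130):
249 = 1 × 130 + 119  ⟹  119 = (1)·249 + (-1)·130
130 = 1 × 119 + 11  ⟹  11 = (-1)·249 + (2)·130
119 = 10 × 11 + 9  ⟹  9 = (11)·249 + (-21)·130
11 = 1 × 9 + 2  ⟹  2 = (-12)·249 + (23)·130
9 = 4 × 2 + 1  ⟹  1 = (59)·249 + (-113)·130
So (-113)·130 ≡ 1 (mod 249), i.e. 130^(-1) ≡ -113 ≡ 136 (mod 249).
Check: 130 × 136 = 17680 ≡ 1 (mod 249)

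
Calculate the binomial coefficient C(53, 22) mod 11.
6

Using Lucas' theorem:
Write n=53 and k=22 in base 11:
n in base 11: [4, 9]
k in base 11: [2, 0]
C(53,22) mod 11 = ∏ C(n_i, k_i) mod 11
Digit binomials (mod 11): C(4,2) = 6; C(9,0) = 1
Product: 6 × 1 = 6 ≡ 6 (mod 11)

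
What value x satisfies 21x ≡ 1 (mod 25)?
6

gcd(21, 25) = 1, so the inverse exists.
Extended Euclidean algorithm on (25, 21):
25 = 1 × 21 + 4  ⟹  4 = (1)·25 + (-1)·21
21 = 5 × 4 + 1  ⟹  1 = (-5)·25 + (6)·21
So (6)·21 ≡ 1 (mod 25), i.e. 21^(-1) ≡ 6 (mod 25).
Check: 21 × 6 = 126 ≡ 1 (mod 25)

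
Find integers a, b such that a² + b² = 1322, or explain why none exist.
19² + 31² (a=19, b=31)

Factorization: 1322 = 2 × 661
By Fermat: n is sum of two squares iff every prime p ≡ 3 (mod 4) appears to even power.
All primes ≡ 3 (mod 4) appear to even power.
Search a = 0, 1, 2, … for 1322 - a² a perfect square: first hit at a = 19: 1322 - 361 = 961 = 31².
1322 = 19² + 31² = 361 + 961 ✓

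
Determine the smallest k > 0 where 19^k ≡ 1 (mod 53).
52

53 is prime, so ord(19) divides φ(53) = 52.
Divisors of 52: 1, 2, 4, 13, 26, 52.
Repeated squaring: 19^1 ≡ 19, 19^2 ≡ 43, 19^4 ≡ 47, 19^8 ≡ 36, 19^16 ≡ 24, 19^32 ≡ 46 (mod 53).
Test 19^d mod 53 for each divisor d in increasing order:
19^1 ≡ 19
19^2 ≡ 43
19^4 ≡ 47
19^13 = 19^8·19^4·19^1 ≡ 30
19^26 = 19^16·19^8·19^2 ≡ 52
19^52 = 19^32·19^16·19^4 ≡ 1  ← first divisor giving 1
The order is 52.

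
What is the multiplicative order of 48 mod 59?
29

59 is prime, so ord(48) divides φ(59) = 58.
Divisors of 58: 1, 2, 29, 58.
Repeated squaring: 48^1 ≡ 48, 48^2 ≡ 3, 48^4 ≡ 9, 48^8 ≡ 22, 48^16 ≡ 12, 48^32 ≡ 26 (mod 59).
Test 48^d mod 59 for each divisor d in increasing order:
48^1 ≡ 48
48^2 ≡ 3
48^29 = 48^16·48^8·48^4·48^1 ≡ 1  ← first divisor giving 1
The order is 29.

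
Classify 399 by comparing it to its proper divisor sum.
deficient

Proper divisors of 399: sum = 1 + 3 + 7 + 19 + 21 + 57 + 133 = 241
Since 241 < 399, 399 is deficient.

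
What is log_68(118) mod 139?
4

Baby-step giant-step with step n = ⌈√139⌉ = 12.
Baby steps 68^j mod 139 (j:value) for j=0..11: 0:1, 1:68, 2:37, 3:14, 4:118, 5:101, 6:57, 7:123, 8:24, 9:103, 10:54, 11:58.
h = 118 is already in the table at j=4, so x = 4.
Check: 68^4 ≡ 118 (mod 139).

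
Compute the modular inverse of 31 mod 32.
31

gcd(31, 32) = 1, so the inverse exists.
Extended Euclidean algorithm on (32, 31):
32 = 1 × 31 + 1  ⟹  1 = (1)·32 + (-1)·31
So (-1)·31 ≡ 1 (mod 32), i.e. 31^(-1) ≡ -1 ≡ 31 (mod 32).
Check: 31 × 31 = 961 ≡ 1 (mod 32)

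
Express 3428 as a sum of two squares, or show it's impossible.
8² + 58² (a=8, b=58)

Factorization: 3428 = 2^2 × 857
By Fermat: n is sum of two squares iff every prime p ≡ 3 (mod 4) appears to even power.
All primes ≡ 3 (mod 4) appear to even power.
Search a = 0, 1, 2, … for 3428 - a² a perfect square: first hit at a = 8: 3428 - 64 = 3364 = 58².
3428 = 8² + 58² = 64 + 3364 ✓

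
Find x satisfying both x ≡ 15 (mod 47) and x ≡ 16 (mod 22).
720

Using Chinese Remainder Theorem:
M = 47 × 22 = 1034
M1 = 22, M2 = 47
y1 = 22^(-1) mod 47 = 15
y2 = 47^(-1) mod 22 = 15
x = (15×22×15 + 16×47×15) mod 1034 = 720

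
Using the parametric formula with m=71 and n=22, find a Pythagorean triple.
(4557, 3124, 5525)

Euclid's formula: a = m² - n², b = 2mn, c = m² + n²
m = 71, n = 22
a = 71² - 22² = 5041 - 484 = 4557
b = 2 × 71 × 22 = 3124
c = 71² + 22² = 5041 + 484 = 5525
Verification: 4557² + 3124² = 20766249 + 9759376 = 30525625 = 5525² ✓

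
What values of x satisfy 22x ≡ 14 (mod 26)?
x ≡ 3 (mod 13)

gcd(22, 26) = 2, which divides 14, so solutions exist.
Divide through by 2: 11x ≡ 7 (mod 13).
Find 11^(-1) mod 13 by the extended Euclidean algorithm:
13 = 1 × 11 + 2  ⟹  2 = (1)·13 + (-1)·11
11 = 5 × 2 + 1  ⟹  1 = (-5)·13 + (6)·11
So (6)·11 ≡ 1 (mod 13), i.e. 11^(-1) ≡ 6 (mod 13).
x ≡ 6 × 7 = 42 ≡ 3 (mod 13).
Check: 22 × 3 = 66 ≡ 14 (mod 26).
x ≡ 3 (mod 13), giving 2 solutions mod 26.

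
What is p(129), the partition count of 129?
4835271870

p(n) counts ways to write n as a sum of positive integers (order ignored).
Euler's pentagonal recurrence: p(k) = p(k-1) + p(k-2) - p(k-5) - p(k-7) + p(k-12) + p(k-15) - ... (offsets j(3j∓1)/2, signs ++--, p(0)=1, p(<0)=0).
DP table for k = 0..128: p(0)=1, p(1)=1, p(2)=2, p(3)=3, p(4)=5, p(5)=7, p(6)=11, p(7)=15, p(8)=22, p(9)=30, p(10)=42, p(11)=56, p(12)=77, p(13)=101, p(14)=135, p(15)=176, p(16)=231, p(17)=297, p(18)=385, p(19)=490, p(20)=627, p(21)=792, p(22)=1002, p(23)=1255, p(24)=1575, p(25)=1958, p(26)=2436, p(27)=3010, p(28)=3718, p(29)=4565, p(30)=5604, p(31)=6842, p(32)=8349, p(33)=10143, p(34)=12310, p(35)=14883, p(36)=17977, p(37)=21637, p(38)=26015, p(39)=31185, p(40)=37338, p(41)=44583, p(42)=53174, p(43)=63261, p(44)=75175, p(45)=89134, p(46)=105558, p(47)=124754, p(48)=147273, p(49)=173525, p(50)=204226, p(51)=239943, p(52)=281589, p(53)=329931, p(54)=386155, p(55)=451276, p(56)=526823, p(57)=614154, p(58)=715220, p(59)=831820, p(60)=966467, p(61)=1121505, p(62)=1300156, p(63)=1505499, p(64)=1741630, p(65)=2012558, p(66)=2323520, p(67)=2679689, p(68)=3087735, p(69)=3554345, p(70)=4087968, p(71)=4697205, p(72)=5392783, p(73)=6185689, p(74)=7089500, p(75)=8118264, p(76)=9289091, p(77)=10619863, p(78)=12132164, p(79)=13848650, p(80)=15796476, p(81)=18004327, p(82)=20506255, p(83)=23338469, p(84)=26543660, p(85)=30167357, p(86)=34262962, p(87)=38887673, p(88)=44108109, p(89)=49995925, p(90)=56634173, p(91)=64112359, p(92)=72533807, p(93)=82010177, p(94)=92669720, p(95)=104651419, p(96)=118114304, p(97)=133230930, p(98)=150198136, p(99)=169229875, p(100)=190569292, p(101)=214481126, p(102)=241265379, p(103)=271248950, p(104)=304801365, p(105)=342325709, p(106)=384276336, p(107)=431149389, p(108)=483502844, p(109)=541946240, p(110)=607163746, p(111)=679903203, p(112)=761002156, p(113)=851376628, p(114)=952050665, p(115)=1064144451, p(116)=1188908248, p(117)=1327710076, p(118)=1482074143, p(119)=1653668665, p(120)=1844349560, p(121)=2056148051, p(122)=2291320912, p(123)=2552338241, p(124)=2841940500, p(125)=3163127352, p(126)=3519222692, p(127)=3913864295, p(128)=4351078600.
Final step: p(129) = p(128) + p(127) - p(124) - p(122) + p(117) + p(114) - p(107) - p(103) + p(94) + p(89) - p(78) - p(72) + p(59) + p(52) - p(37) - p(29) + p(12) + p(3)
= 4351078600 + 3913864295 - 2841940500 - 2291320912 + 1327710076 + 952050665 - 431149389 - 271248950 + 92669720 + 49995925 - 12132164 - 5392783 + 831820 + 281589 - 21637 - 4565 + 77 + 3
= 4835271870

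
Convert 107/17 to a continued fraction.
[6; 3, 2, 2]

Euclidean algorithm steps:
107 = 6 × 17 + 5
17 = 3 × 5 + 2
5 = 2 × 2 + 1
2 = 2 × 1 + 0
Continued fraction: [6; 3, 2, 2]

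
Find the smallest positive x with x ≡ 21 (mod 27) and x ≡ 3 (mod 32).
291

Using Chinese Remainder Theorem:
M = 27 × 32 = 864
M1 = 32, M2 = 27
y1 = 32^(-1) mod 27 = 11
y2 = 27^(-1) mod 32 = 19
x = (21×32×11 + 3×27×19) mod 864 = 291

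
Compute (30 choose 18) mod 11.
5

Using Lucas' theorem:
Write n=30 and k=18 in base 11:
n in base 11: [2, 8]
k in base 11: [1, 7]
C(30,18) mod 11 = ∏ C(n_i, k_i) mod 11
Digit binomials (mod 11): C(2,1) = 2; C(8,7) = 8
Product: 2 × 8 = 16 ≡ 5 (mod 11)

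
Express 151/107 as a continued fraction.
[1; 2, 2, 3, 6]

Euclidean algorithm steps:
151 = 1 × 107 + 44
107 = 2 × 44 + 19
44 = 2 × 19 + 6
19 = 3 × 6 + 1
6 = 6 × 1 + 0
Continued fraction: [1; 2, 2, 3, 6]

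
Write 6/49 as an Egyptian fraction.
1/9 + 1/89 + 1/9813 + 1/128383479

Greedy algorithm:
6/49: ceiling(49/6) = 9, use 1/9
5/441: ceiling(441/5) = 89, use 1/89
4/39249: ceiling(39249/4) = 9813, use 1/9813
1/128383479: ceiling(128383479/1) = 128383479, use 1/128383479
Result: 6/49 = 1/9 + 1/89 + 1/9813 + 1/128383479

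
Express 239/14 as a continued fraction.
[17; 14]

Euclidean algorithm steps:
239 = 17 × 14 + 1
14 = 14 × 1 + 0
Continued fraction: [17; 14]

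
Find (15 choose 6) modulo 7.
0

Using Lucas' theorem:
Write n=15 and k=6 in base 7:
n in base 7: [2, 1]
k in base 7: [0, 6]
C(15,6) mod 7 = ∏ C(n_i, k_i) mod 7
Digit binomials (mod 7): C(2,0) = 1; C(1,6) = 0 (k_i > n_i)
Product: 1 × 0 = 0 ≡ 0 (mod 7)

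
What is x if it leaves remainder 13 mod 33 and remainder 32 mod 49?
277

Using Chinese Remainder Theorem:
M = 33 × 49 = 1617
M1 = 49, M2 = 33
y1 = 49^(-1) mod 33 = 31
y2 = 33^(-1) mod 49 = 3
x = (13×49×31 + 32×33×3) mod 1617 = 277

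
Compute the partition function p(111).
679903203

p(n) counts ways to write n as a sum of positive integers (order ignored).
Euler's pentagonal recurrence: p(k) = p(k-1) + p(k-2) - p(k-5) - p(k-7) + p(k-12) + p(k-15) - ... (offsets j(3j∓1)/2, signs ++--, p(0)=1, p(<0)=0).
DP table for k = 0..110: p(0)=1, p(1)=1, p(2)=2, p(3)=3, p(4)=5, p(5)=7, p(6)=11, p(7)=15, p(8)=22, p(9)=30, p(10)=42, p(11)=56, p(12)=77, p(13)=101, p(14)=135, p(15)=176, p(16)=231, p(17)=297, p(18)=385, p(19)=490, p(20)=627, p(21)=792, p(22)=1002, p(23)=1255, p(24)=1575, p(25)=1958, p(26)=2436, p(27)=3010, p(28)=3718, p(29)=4565, p(30)=5604, p(31)=6842, p(32)=8349, p(33)=10143, p(34)=12310, p(35)=14883, p(36)=17977, p(37)=21637, p(38)=26015, p(39)=31185, p(40)=37338, p(41)=44583, p(42)=53174, p(43)=63261, p(44)=75175, p(45)=89134, p(46)=105558, p(47)=124754, p(48)=147273, p(49)=173525, p(50)=204226, p(51)=239943, p(52)=281589, p(53)=329931, p(54)=386155, p(55)=451276, p(56)=526823, p(57)=614154, p(58)=715220, p(59)=831820, p(60)=966467, p(61)=1121505, p(62)=1300156, p(63)=1505499, p(64)=1741630, p(65)=2012558, p(66)=2323520, p(67)=2679689, p(68)=3087735, p(69)=3554345, p(70)=4087968, p(71)=4697205, p(72)=5392783, p(73)=6185689, p(74)=7089500, p(75)=8118264, p(76)=9289091, p(77)=10619863, p(78)=12132164, p(79)=13848650, p(80)=15796476, p(81)=18004327, p(82)=20506255, p(83)=23338469, p(84)=26543660, p(85)=30167357, p(86)=34262962, p(87)=38887673, p(88)=44108109, p(89)=49995925, p(90)=56634173, p(91)=64112359, p(92)=72533807, p(93)=82010177, p(94)=92669720, p(95)=104651419, p(96)=118114304, p(97)=133230930, p(98)=150198136, p(99)=169229875, p(100)=190569292, p(101)=214481126, p(102)=241265379, p(103)=271248950, p(104)=304801365, p(105)=342325709, p(106)=384276336, p(107)=431149389, p(108)=483502844, p(109)=541946240, p(110)=607163746.
Final step: p(111) = p(110) + p(109) - p(106) - p(104) + p(99) + p(96) - p(89) - p(85) + p(76) + p(71) - p(60) - p(54) + p(41) + p(34) - p(19) - p(11)
= 607163746 + 541946240 - 384276336 - 304801365 + 169229875 + 118114304 - 49995925 - 30167357 + 9289091 + 4697205 - 966467 - 386155 + 44583 + 12310 - 490 - 56
= 679903203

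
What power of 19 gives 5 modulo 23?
3

Baby-step giant-step with step n = ⌈√23⌉ = 5.
Baby steps 19^j mod 23 (j:value) for j=0..4: 0:1, 1:19, 2:16, 3:5, 4:3.
h = 5 is already in the table at j=3, so x = 3.
Check: 19^3 ≡ 5 (mod 23).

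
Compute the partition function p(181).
749474411781

p(n) counts ways to write n as a sum of positive integers (order ignored).
Euler's pentagonal recurrence: p(k) = p(k-1) + p(k-2) - p(k-5) - p(k-7) + p(k-12) + p(k-15) - ... (offsets j(3j∓1)/2, signs ++--, p(0)=1, p(<0)=0).
DP table for k = 0..180: p(0)=1, p(1)=1, p(2)=2, p(3)=3, p(4)=5, p(5)=7, p(6)=11, p(7)=15, p(8)=22, p(9)=30, p(10)=42, p(11)=56, p(12)=77, p(13)=101, p(14)=135, p(15)=176, p(16)=231, p(17)=297, p(18)=385, p(19)=490, p(20)=627, p(21)=792, p(22)=1002, p(23)=1255, p(24)=1575, p(25)=1958, p(26)=2436, p(27)=3010, p(28)=3718, p(29)=4565, p(30)=5604, p(31)=6842, p(32)=8349, p(33)=10143, p(34)=12310, p(35)=14883, p(36)=17977, p(37)=21637, p(38)=26015, p(39)=31185, p(40)=37338, p(41)=44583, p(42)=53174, p(43)=63261, p(44)=75175, p(45)=89134, p(46)=105558, p(47)=124754, p(48)=147273, p(49)=173525, p(50)=204226, p(51)=239943, p(52)=281589, p(53)=329931, p(54)=386155, p(55)=451276, p(56)=526823, p(57)=614154, p(58)=715220, p(59)=831820, p(60)=966467, p(61)=1121505, p(62)=1300156, p(63)=1505499, p(64)=1741630, p(65)=2012558, p(66)=2323520, p(67)=2679689, p(68)=3087735, p(69)=3554345, p(70)=4087968, p(71)=4697205, p(72)=5392783, p(73)=6185689, p(74)=7089500, p(75)=8118264, p(76)=9289091, p(77)=10619863, p(78)=12132164, p(79)=13848650, p(80)=15796476, p(81)=18004327, p(82)=20506255, p(83)=23338469, p(84)=26543660, p(85)=30167357, p(86)=34262962, p(87)=38887673, p(88)=44108109, p(89)=49995925, p(90)=56634173, p(91)=64112359, p(92)=72533807, p(93)=82010177, p(94)=92669720, p(95)=104651419, p(96)=118114304, p(97)=133230930, p(98)=150198136, p(99)=169229875, p(100)=190569292, p(101)=214481126, p(102)=241265379, p(103)=271248950, p(104)=304801365, p(105)=342325709, p(106)=384276336, p(107)=431149389, p(108)=483502844, p(109)=541946240, p(110)=607163746, p(111)=679903203, p(112)=761002156, p(113)=851376628, p(114)=952050665, p(115)=1064144451, p(116)=1188908248, p(117)=1327710076, p(118)=1482074143, p(119)=1653668665, p(120)=1844349560, p(121)=2056148051, p(122)=2291320912, p(123)=2552338241, p(124)=2841940500, p(125)=3163127352, p(126)=3519222692, p(127)=3913864295, p(128)=4351078600, p(129)=4835271870, p(130)=5371315400, p(131)=5964539504, p(132)=6620830889, p(133)=7346629512, p(134)=8149040695, p(135)=9035836076, p(136)=10015581680, p(137)=11097645016, p(138)=12292341831, p(139)=13610949895, p(140)=15065878135, p(141)=16670689208, p(142)=18440293320, p(143)=20390982757, p(144)=22540654445, p(145)=24908858009, p(146)=27517052599, p(147)=30388671978, p(148)=33549419497, p(149)=37027355200, p(150)=40853235313, p(151)=45060624582, p(152)=49686288421, p(153)=54770336324, p(154)=60356673280, p(155)=66493182097, p(156)=73232243759, p(157)=80630964769, p(158)=88751778802, p(159)=97662728555, p(160)=107438159466, p(161)=118159068427, p(162)=129913904637, p(163)=142798995930, p(164)=156919475295, p(165)=172389800255, p(166)=189334822579, p(167)=207890420102, p(168)=228204732751, p(169)=250438925115, p(170)=274768617130, p(171)=301384802048, p(172)=330495499613, p(173)=362326859895, p(174)=397125074750, p(175)=435157697830, p(176)=476715857290, p(177)=522115831195, p(178)=571701605655, p(179)=625846753120, p(180)=684957390936.
Final step: p(181) = p(180) + p(179) - p(176) - p(174) + p(169) + p(166) - p(159) - p(155) + p(146) + p(141) - p(130) - p(124) + p(111) + p(104) - p(89) - p(81) + p(64) + p(55) - p(36) - p(26) + p(5)
= 684957390936 + 625846753120 - 476715857290 - 397125074750 + 250438925115 + 189334822579 - 97662728555 - 66493182097 + 27517052599 + 16670689208 - 5371315400 - 2841940500 + 679903203 + 304801365 - 49995925 - 18004327 + 1741630 + 451276 - 17977 - 2436 + 7
= 749474411781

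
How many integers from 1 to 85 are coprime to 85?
64

85 = 5 × 17
φ(n) = n × ∏(1 - 1/p) for each prime p dividing n
φ(85) = 85 × (1 - 1/5) × (1 - 1/17) = 64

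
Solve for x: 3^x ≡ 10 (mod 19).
11

Baby-step giant-step with step n = ⌈√19⌉ = 5.
Baby steps 3^j mod 19 (j:value) for j=0..4: 0:1, 1:3, 2:9, 3:8, 4:5.
Giant-step multiplier: 3^(-5) ≡ 3^(18-5) = 3^13 ≡ 14 (mod 19).
Giant steps γ_i = 10·14^i mod 19: γ_0=10, γ_1=7, γ_2=3 (in table at j=1).
x = i·n + j = 2·5 + 1 = 11.
Check: 3^11 ≡ 10 (mod 19).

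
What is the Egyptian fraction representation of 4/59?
1/15 + 1/885

Greedy algorithm:
4/59: ceiling(59/4) = 15, use 1/15
1/885: ceiling(885/1) = 885, use 1/885
Result: 4/59 = 1/15 + 1/885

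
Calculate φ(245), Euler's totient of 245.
168

245 = 5 × 7^2
φ(n) = n × ∏(1 - 1/p) for each prime p dividing n
φ(245) = 245 × (1 - 1/5) × (1 - 1/7) = 168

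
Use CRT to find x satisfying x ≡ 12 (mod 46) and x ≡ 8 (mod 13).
242

Using Chinese Remainder Theorem:
M = 46 × 13 = 598
M1 = 13, M2 = 46
y1 = 13^(-1) mod 46 = 39
y2 = 46^(-1) mod 13 = 2
x = (12×13×39 + 8×46×2) mod 598 = 242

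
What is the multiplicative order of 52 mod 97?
32

97 is prime, so ord(52) divides φ(97) = 96.
Divisors of 96: 1, 2, 3, 4, 6, 8, 12, 16, 24, 32, 48, 96.
Repeated squaring: 52^1 ≡ 52, 52^2 ≡ 85, 52^4 ≡ 47, 52^8 ≡ 75, 52^16 ≡ 96, 52^32 ≡ 1, 52^64 ≡ 1 (mod 97).
Test 52^d mod 97 for each divisor d in increasing order:
52^1 ≡ 52
52^2 ≡ 85
52^3 = 52^2·52^1 ≡ 55
52^4 ≡ 47
52^6 = 52^4·52^2 ≡ 18
52^8 ≡ 75
52^12 = 52^8·52^4 ≡ 33
52^16 ≡ 96
52^24 = 52^16·52^8 ≡ 22
52^32 ≡ 1  ← first divisor giving 1
The order is 32.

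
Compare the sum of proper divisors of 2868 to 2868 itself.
abundant

Proper divisors of 2868: sum = 1 + 2 + 3 + 4 + 6 + 12 + 239 + 478 + 717 + 956 + 1434 = 3852
Since 3852 > 2868, 2868 is abundant.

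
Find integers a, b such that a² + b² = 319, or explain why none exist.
Not possible

Factorization: 319 = 11 × 29
By Fermat: n is sum of two squares iff every prime p ≡ 3 (mod 4) appears to even power.
Prime(s) ≡ 3 (mod 4) with odd exponent: [(11, 1)]
Therefore 319 cannot be expressed as a² + b².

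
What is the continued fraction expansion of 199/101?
[1; 1, 32, 1, 2]

Euclidean algorithm steps:
199 = 1 × 101 + 98
101 = 1 × 98 + 3
98 = 32 × 3 + 2
3 = 1 × 2 + 1
2 = 2 × 1 + 0
Continued fraction: [1; 1, 32, 1, 2]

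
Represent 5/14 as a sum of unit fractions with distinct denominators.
1/3 + 1/42

Greedy algorithm:
5/14: ceiling(14/5) = 3, use 1/3
1/42: ceiling(42/1) = 42, use 1/42
Result: 5/14 = 1/3 + 1/42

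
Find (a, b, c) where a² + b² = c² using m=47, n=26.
(1533, 2444, 2885)

Euclid's formula: a = m² - n², b = 2mn, c = m² + n²
m = 47, n = 26
a = 47² - 26² = 2209 - 676 = 1533
b = 2 × 47 × 26 = 2444
c = 47² + 26² = 2209 + 676 = 2885
Verification: 1533² + 2444² = 2350089 + 5973136 = 8323225 = 2885² ✓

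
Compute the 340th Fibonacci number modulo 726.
297

Matrix identity: Q^n = [[F_(n+1), F_n], [F_n, F_(n-1)]] with Q = [[1,1],[1,0]].
n = 340 = 101010100₂. Square-and-multiply, entries mod 726:
Q^1 = [[1,1],[1,0]]
Q^2 = (Q^1)² = [[2,1],[1,1]]
Q^5 = (Q^2)²·Q = [[8,5],[5,3]]
Q^10 = (Q^5)² = [[89,55],[55,34]]
Q^21 = (Q^10)²·Q = [[287,56],[56,231]]
Q^42 = (Q^21)² = [[563,694],[694,595]]
Q^85 = (Q^42)²·Q = [[701,5],[5,696]]
Q^170 = (Q^85)² = [[650,451],[451,199]]
Q^340 = (Q^170)² = [[89,297],[297,518]]
F_340 mod 726 = Q^340[0][1] = 297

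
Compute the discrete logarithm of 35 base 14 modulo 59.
44

Baby-step giant-step with step n = ⌈√59⌉ = 8.
Baby steps 14^j mod 59 (j:value) for j=0..7: 0:1, 1:14, 2:19, 3:30, 4:7, 5:39, 6:15, 7:33.
Giant-step multiplier: 14^(-8) ≡ 14^(58-8) = 14^50 ≡ 53 (mod 59).
Giant steps γ_i = 35·53^i mod 59: γ_0=35, γ_1=26, γ_2=21, γ_3=51, γ_4=48, γ_5=7 (in table at j=4).
x = i·n + j = 5·8 + 4 = 44.
Check: 14^44 ≡ 35 (mod 59).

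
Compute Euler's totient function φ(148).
72

148 = 2^2 × 37
φ(n) = n × ∏(1 - 1/p) for each prime p dividing n
φ(148) = 148 × (1 - 1/2) × (1 - 1/37) = 72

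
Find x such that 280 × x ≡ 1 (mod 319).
229

gcd(280, 319) = 1, so the inverse exists.
Extended Euclidean algorithm on (319, 280):
319 = 1 × 280 + 39  ⟹  39 = (1)·319 + (-1)·280
280 = 7 × 39 + 7  ⟹  7 = (-7)·319 + (8)·280
39 = 5 × 7 + 4  ⟹  4 = (36)·319 + (-41)·280
7 = 1 × 4 + 3  ⟹  3 = (-43)·319 + (49)·280
4 = 1 × 3 + 1  ⟹  1 = (79)·319 + (-90)·280
So (-90)·280 ≡ 1 (mod 319), i.e. 280^(-1) ≡ -90 ≡ 229 (mod 319).
Check: 280 × 229 = 64120 ≡ 1 (mod 319)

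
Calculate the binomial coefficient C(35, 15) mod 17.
0

Using Lucas' theorem:
Write n=35 and k=15 in base 17:
n in base 17: [2, 1]
k in base 17: [0, 15]
C(35,15) mod 17 = ∏ C(n_i, k_i) mod 17
Digit binomials (mod 17): C(2,0) = 1; C(1,15) = 0 (k_i > n_i)
Product: 1 × 0 = 0 ≡ 0 (mod 17)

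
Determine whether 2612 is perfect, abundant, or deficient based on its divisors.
deficient

Proper divisors of 2612: sum = 1 + 2 + 4 + 653 + 1306 = 1966
Since 1966 < 2612, 2612 is deficient.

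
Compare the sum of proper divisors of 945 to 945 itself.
abundant

Proper divisors of 945: sum = 1 + 3 + 5 + 7 + 9 + 15 + 21 + 27 + 35 + 45 + 63 + 105 + 135 + 189 + 315 = 975
Since 975 > 945, 945 is abundant.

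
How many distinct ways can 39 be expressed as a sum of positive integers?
31185

p(n) counts ways to write n as a sum of positive integers (order ignored).
Euler's pentagonal recurrence: p(k) = p(k-1) + p(k-2) - p(k-5) - p(k-7) + p(k-12) + p(k-15) - ... (offsets j(3j∓1)/2, signs ++--, p(0)=1, p(<0)=0).
DP table for k = 0..38: p(0)=1, p(1)=1, p(2)=2, p(3)=3, p(4)=5, p(5)=7, p(6)=11, p(7)=15, p(8)=22, p(9)=30, p(10)=42, p(11)=56, p(12)=77, p(13)=101, p(14)=135, p(15)=176, p(16)=231, p(17)=297, p(18)=385, p(19)=490, p(20)=627, p(21)=792, p(22)=1002, p(23)=1255, p(24)=1575, p(25)=1958, p(26)=2436, p(27)=3010, p(28)=3718, p(29)=4565, p(30)=5604, p(31)=6842, p(32)=8349, p(33)=10143, p(34)=12310, p(35)=14883, p(36)=17977, p(37)=21637, p(38)=26015.
Final step: p(39) = p(38) + p(37) - p(34) - p(32) + p(27) + p(24) - p(17) - p(13) + p(4)
= 26015 + 21637 - 12310 - 8349 + 3010 + 1575 - 297 - 101 + 5
= 31185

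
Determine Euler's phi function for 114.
36

114 = 2 × 3 × 19
φ(n) = n × ∏(1 - 1/p) for each prime p dividing n
φ(114) = 114 × (1 - 1/2) × (1 - 1/3) × (1 - 1/19) = 36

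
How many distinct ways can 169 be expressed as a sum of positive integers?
250438925115

p(n) counts ways to write n as a sum of positive integers (order ignored).
Euler's pentagonal recurrence: p(k) = p(k-1) + p(k-2) - p(k-5) - p(k-7) + p(k-12) + p(k-15) - ... (offsets j(3j∓1)/2, signs ++--, p(0)=1, p(<0)=0).
DP table for k = 0..168: p(0)=1, p(1)=1, p(2)=2, p(3)=3, p(4)=5, p(5)=7, p(6)=11, p(7)=15, p(8)=22, p(9)=30, p(10)=42, p(11)=56, p(12)=77, p(13)=101, p(14)=135, p(15)=176, p(16)=231, p(17)=297, p(18)=385, p(19)=490, p(20)=627, p(21)=792, p(22)=1002, p(23)=1255, p(24)=1575, p(25)=1958, p(26)=2436, p(27)=3010, p(28)=3718, p(29)=4565, p(30)=5604, p(31)=6842, p(32)=8349, p(33)=10143, p(34)=12310, p(35)=14883, p(36)=17977, p(37)=21637, p(38)=26015, p(39)=31185, p(40)=37338, p(41)=44583, p(42)=53174, p(43)=63261, p(44)=75175, p(45)=89134, p(46)=105558, p(47)=124754, p(48)=147273, p(49)=173525, p(50)=204226, p(51)=239943, p(52)=281589, p(53)=329931, p(54)=386155, p(55)=451276, p(56)=526823, p(57)=614154, p(58)=715220, p(59)=831820, p(60)=966467, p(61)=1121505, p(62)=1300156, p(63)=1505499, p(64)=1741630, p(65)=2012558, p(66)=2323520, p(67)=2679689, p(68)=3087735, p(69)=3554345, p(70)=4087968, p(71)=4697205, p(72)=5392783, p(73)=6185689, p(74)=7089500, p(75)=8118264, p(76)=9289091, p(77)=10619863, p(78)=12132164, p(79)=13848650, p(80)=15796476, p(81)=18004327, p(82)=20506255, p(83)=23338469, p(84)=26543660, p(85)=30167357, p(86)=34262962, p(87)=38887673, p(88)=44108109, p(89)=49995925, p(90)=56634173, p(91)=64112359, p(92)=72533807, p(93)=82010177, p(94)=92669720, p(95)=104651419, p(96)=118114304, p(97)=133230930, p(98)=150198136, p(99)=169229875, p(100)=190569292, p(101)=214481126, p(102)=241265379, p(103)=271248950, p(104)=304801365, p(105)=342325709, p(106)=384276336, p(107)=431149389, p(108)=483502844, p(109)=541946240, p(110)=607163746, p(111)=679903203, p(112)=761002156, p(113)=851376628, p(114)=952050665, p(115)=1064144451, p(116)=1188908248, p(117)=1327710076, p(118)=1482074143, p(119)=1653668665, p(120)=1844349560, p(121)=2056148051, p(122)=2291320912, p(123)=2552338241, p(124)=2841940500, p(125)=3163127352, p(126)=3519222692, p(127)=3913864295, p(128)=4351078600, p(129)=4835271870, p(130)=5371315400, p(131)=5964539504, p(132)=6620830889, p(133)=7346629512, p(134)=8149040695, p(135)=9035836076, p(136)=10015581680, p(137)=11097645016, p(138)=12292341831, p(139)=13610949895, p(140)=15065878135, p(141)=16670689208, p(142)=18440293320, p(143)=20390982757, p(144)=22540654445, p(145)=24908858009, p(146)=27517052599, p(147)=30388671978, p(148)=33549419497, p(149)=37027355200, p(150)=40853235313, p(151)=45060624582, p(152)=49686288421, p(153)=54770336324, p(154)=60356673280, p(155)=66493182097, p(156)=73232243759, p(157)=80630964769, p(158)=88751778802, p(159)=97662728555, p(160)=107438159466, p(161)=118159068427, p(162)=129913904637, p(163)=142798995930, p(164)=156919475295, p(165)=172389800255, p(166)=189334822579, p(167)=207890420102, p(168)=228204732751.
Final step: p(169) = p(168) + p(167) - p(164) - p(162) + p(157) + p(154) - p(147) - p(143) + p(134) + p(129) - p(118) - p(112) + p(99) + p(92) - p(77) - p(69) + p(52) + p(43) - p(24) - p(14)
= 228204732751 + 207890420102 - 156919475295 - 129913904637 + 80630964769 + 60356673280 - 30388671978 - 20390982757 + 8149040695 + 4835271870 - 1482074143 - 761002156 + 169229875 + 72533807 - 10619863 - 3554345 + 281589 + 63261 - 1575 - 135
= 250438925115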